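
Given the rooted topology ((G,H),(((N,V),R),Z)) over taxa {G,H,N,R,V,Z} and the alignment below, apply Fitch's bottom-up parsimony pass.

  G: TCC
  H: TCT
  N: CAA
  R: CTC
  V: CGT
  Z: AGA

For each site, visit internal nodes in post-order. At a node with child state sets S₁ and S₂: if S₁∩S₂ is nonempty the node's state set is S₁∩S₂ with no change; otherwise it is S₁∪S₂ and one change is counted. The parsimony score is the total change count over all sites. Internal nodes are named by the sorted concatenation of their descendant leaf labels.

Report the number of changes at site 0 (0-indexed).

2

site 0, node GH: G={T} ∩ H={T} → {T} (+0)
site 0, node NV: N={C} ∩ V={C} → {C} (+0)
site 0, node NRV: NV={C} ∩ R={C} → {C} (+0)
site 0, node NRVZ: NRV={C} ∪ Z={A} → {A,C} (+1)
site 0, node GHNRVZ: GH={T} ∪ NRVZ={A,C} → {A,C,T} (+1)
site 1, node GH: G={C} ∩ H={C} → {C} (+0)
site 1, node NV: N={A} ∪ V={G} → {A,G} (+1)
site 1, node NRV: NV={A,G} ∪ R={T} → {A,G,T} (+1)
site 1, node NRVZ: NRV={A,G,T} ∩ Z={G} → {G} (+0)
site 1, node GHNRVZ: GH={C} ∪ NRVZ={G} → {C,G} (+1)
site 2, node GH: G={C} ∪ H={T} → {C,T} (+1)
site 2, node NV: N={A} ∪ V={T} → {A,T} (+1)
site 2, node NRV: NV={A,T} ∪ R={C} → {A,C,T} (+1)
site 2, node NRVZ: NRV={A,C,T} ∩ Z={A} → {A} (+0)
site 2, node GHNRVZ: GH={C,T} ∪ NRVZ={A} → {A,C,T} (+1)
per-site changes: [2, 3, 4]; total = 9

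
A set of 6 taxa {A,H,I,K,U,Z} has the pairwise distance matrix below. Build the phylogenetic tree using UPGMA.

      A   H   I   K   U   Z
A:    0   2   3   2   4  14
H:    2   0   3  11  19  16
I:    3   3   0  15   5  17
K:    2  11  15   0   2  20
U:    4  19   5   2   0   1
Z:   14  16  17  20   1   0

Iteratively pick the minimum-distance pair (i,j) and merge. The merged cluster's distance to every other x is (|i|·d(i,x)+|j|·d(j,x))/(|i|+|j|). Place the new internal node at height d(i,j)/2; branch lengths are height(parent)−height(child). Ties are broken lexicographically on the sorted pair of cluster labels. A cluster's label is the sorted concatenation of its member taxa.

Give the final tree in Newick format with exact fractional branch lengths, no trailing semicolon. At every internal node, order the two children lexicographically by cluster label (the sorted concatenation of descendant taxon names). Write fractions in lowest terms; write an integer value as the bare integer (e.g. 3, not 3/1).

((((A:1,H:1):1/2,I:3/2):19/6,K:14/3):67/48,(U:1/2,Z:1/2):89/16)

1. join U+Z (d=1) ⇒ UZ; edges |U|=1/2, |Z|=1/2
  updated: d(A,UZ)=9, d(H,UZ)=35/2, d(I,UZ)=11, d(K,UZ)=11
2. join A+H (d=2) ⇒ AH; edges |A|=1, |H|=1
  updated: d(AH,I)=3, d(AH,K)=13/2, d(AH,UZ)=53/4
3. join AH+I (d=3) ⇒ AHI; edges |AH|=1/2, |I|=3/2
  updated: d(AHI,K)=28/3, d(AHI,UZ)=25/2
4. join AHI+K (d=28/3) ⇒ AHIK; edges |AHI|=19/6, |K|=14/3
  updated: d(AHIK,UZ)=97/8
5. join AHIK+UZ (d=97/8) ⇒ AHIKUZ; edges |AHIK|=67/48, |UZ|=89/16
final tree: ((((A:1,H:1):1/2,I:3/2):19/6,K:14/3):67/48,(U:1/2,Z:1/2):89/16)
total length: 475/24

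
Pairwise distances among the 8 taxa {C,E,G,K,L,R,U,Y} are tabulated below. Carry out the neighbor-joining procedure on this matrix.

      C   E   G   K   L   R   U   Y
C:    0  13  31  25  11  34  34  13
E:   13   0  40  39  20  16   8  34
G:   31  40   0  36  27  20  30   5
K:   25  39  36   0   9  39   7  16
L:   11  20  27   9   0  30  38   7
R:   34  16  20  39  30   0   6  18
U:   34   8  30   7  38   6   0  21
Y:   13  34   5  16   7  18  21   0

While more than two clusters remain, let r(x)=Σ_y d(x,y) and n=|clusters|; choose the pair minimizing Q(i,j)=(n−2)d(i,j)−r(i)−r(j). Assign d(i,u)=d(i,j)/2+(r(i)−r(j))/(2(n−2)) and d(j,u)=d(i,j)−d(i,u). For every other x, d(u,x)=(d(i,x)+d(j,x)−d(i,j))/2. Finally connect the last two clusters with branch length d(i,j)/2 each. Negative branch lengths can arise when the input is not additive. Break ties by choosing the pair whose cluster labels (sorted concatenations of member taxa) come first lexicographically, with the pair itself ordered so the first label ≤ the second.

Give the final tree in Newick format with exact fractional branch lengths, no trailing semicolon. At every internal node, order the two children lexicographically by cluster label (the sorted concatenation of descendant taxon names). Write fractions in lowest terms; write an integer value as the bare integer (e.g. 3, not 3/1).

(((C:227/32,(E:175/32,(R:111/20,U:9/20):113/32):333/32):69/32,(G:35/4,Y:-15/4):301/32):163/64,(K:9,L:0):163/64)

step 1: merge (G,Y) at d=5, Q=-273; branch lengths G→35/4, Y→-15/4; new cluster GY
  updated: d(C,GY)=39/2, d(E,GY)=69/2, d(GY,K)=47/2, d(GY,L)=29/2, d(GY,R)=33/2, d(GY,U)=23
step 2: merge (R,U) at d=6, Q=-455/2; branch lengths R→111/20, U→9/20; new cluster RU
  updated: d(C,RU)=31, d(E,RU)=9, d(GY,RU)=67/4, d(K,RU)=20, d(L,RU)=31
step 3: merge (E,RU) at d=9, Q=-749/4; branch lengths E→175/32, RU→113/32; new cluster ERU
  updated: d(C,ERU)=35/2, d(ERU,GY)=169/8, d(ERU,K)=25, d(ERU,L)=21
step 4: merge (K,L) at d=9, Q=-111; branch lengths K→9, L→0; new cluster KL
  updated: d(C,KL)=27/2, d(ERU,KL)=37/2, d(GY,KL)=29/2
step 5: merge (C,ERU) at d=35/2, Q=-581/8; branch lengths C→227/32, ERU→333/32; new cluster CERU
  updated: d(CERU,GY)=185/16, d(CERU,KL)=29/4
step 6: merge (CERU,GY) at d=185/16, Q=-533/16; branch lengths CERU→69/32, GY→301/32; new cluster CEGRUY
  updated: d(CEGRUY,KL)=163/32
step 7: merge (CEGRUY,KL) at d=163/32; branch lengths CEGRUY→163/64, KL→163/64; new cluster CEGKLRUY
final tree: (((C:227/32,(E:175/32,(R:111/20,U:9/20):113/32):333/32):69/32,(G:35/4,Y:-15/4):301/32):163/64,(K:9,L:0):163/64)
total length: 2021/32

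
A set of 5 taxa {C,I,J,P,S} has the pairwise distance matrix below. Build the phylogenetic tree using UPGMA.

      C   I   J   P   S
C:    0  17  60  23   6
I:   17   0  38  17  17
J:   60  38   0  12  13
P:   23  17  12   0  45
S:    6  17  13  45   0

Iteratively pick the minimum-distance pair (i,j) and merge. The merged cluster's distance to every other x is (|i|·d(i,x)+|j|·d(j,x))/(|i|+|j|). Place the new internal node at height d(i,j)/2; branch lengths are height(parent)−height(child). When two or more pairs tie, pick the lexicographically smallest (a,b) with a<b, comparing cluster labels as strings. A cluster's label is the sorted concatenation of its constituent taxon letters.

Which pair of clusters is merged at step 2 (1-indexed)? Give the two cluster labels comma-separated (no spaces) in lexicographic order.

J,P

1. join C+S (d=6) ⇒ CS; edges |C|=3, |S|=3
  updated: d(CS,I)=17, d(CS,J)=73/2, d(CS,P)=34
2. join J+P (d=12) ⇒ JP; edges |J|=6, |P|=6
  updated: d(CS,JP)=141/4, d(I,JP)=55/2
3. join CS+I (d=17) ⇒ CIS; edges |CS|=11/2, |I|=17/2
  updated: d(CIS,JP)=98/3
4. join CIS+JP (d=98/3) ⇒ CIJPS; edges |CIS|=47/6, |JP|=31/3
final tree: (((C:3,S:3):11/2,I:17/2):47/6,(J:6,P:6):31/3)
total length: 301/6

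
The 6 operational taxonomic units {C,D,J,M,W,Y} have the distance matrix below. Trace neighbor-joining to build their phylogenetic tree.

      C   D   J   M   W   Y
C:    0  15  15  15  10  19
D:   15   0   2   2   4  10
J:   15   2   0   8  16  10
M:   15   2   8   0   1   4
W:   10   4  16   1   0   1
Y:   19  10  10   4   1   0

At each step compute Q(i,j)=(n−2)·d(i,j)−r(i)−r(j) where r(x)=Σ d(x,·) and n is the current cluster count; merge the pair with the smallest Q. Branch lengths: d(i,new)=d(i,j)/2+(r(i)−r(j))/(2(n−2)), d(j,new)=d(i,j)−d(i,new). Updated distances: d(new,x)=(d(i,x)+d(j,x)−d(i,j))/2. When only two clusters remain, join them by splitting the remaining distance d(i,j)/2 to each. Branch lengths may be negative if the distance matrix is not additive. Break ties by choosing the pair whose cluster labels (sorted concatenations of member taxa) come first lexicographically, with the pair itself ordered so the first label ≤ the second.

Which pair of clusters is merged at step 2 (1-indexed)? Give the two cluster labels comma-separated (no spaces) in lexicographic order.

C,DJ

iteration 1: select D,J (d=2, Q=-76); attach at lengths (-5/4, 13/4); label the merged cluster DJ
  updated: d(C,DJ)=14, d(DJ,M)=4, d(DJ,W)=9, d(DJ,Y)=9
iteration 2: select C,DJ (d=14, Q=-52); attach at lengths (32/3, 10/3); label the merged cluster CDJ
  updated: d(CDJ,M)=5/2, d(CDJ,W)=5/2, d(CDJ,Y)=7
iteration 3: select CDJ,M (d=5/2, Q=-29/2); attach at lengths (19/8, 1/8); label the merged cluster CDJM
  updated: d(CDJM,W)=1/2, d(CDJM,Y)=17/4
iteration 4: select CDJM,W (d=1/2, Q=-23/4); attach at lengths (15/8, -11/8); label the merged cluster CDJMW
  updated: d(CDJMW,Y)=19/8
iteration 5: select CDJMW,Y (d=19/8); attach at lengths (19/16, 19/16); label the merged cluster CDJMWY
final tree: ((((C:32/3,(D:-5/4,J:13/4):10/3):19/8,M:1/8):15/8,W:-11/8):19/16,Y:19/16)
total length: 171/8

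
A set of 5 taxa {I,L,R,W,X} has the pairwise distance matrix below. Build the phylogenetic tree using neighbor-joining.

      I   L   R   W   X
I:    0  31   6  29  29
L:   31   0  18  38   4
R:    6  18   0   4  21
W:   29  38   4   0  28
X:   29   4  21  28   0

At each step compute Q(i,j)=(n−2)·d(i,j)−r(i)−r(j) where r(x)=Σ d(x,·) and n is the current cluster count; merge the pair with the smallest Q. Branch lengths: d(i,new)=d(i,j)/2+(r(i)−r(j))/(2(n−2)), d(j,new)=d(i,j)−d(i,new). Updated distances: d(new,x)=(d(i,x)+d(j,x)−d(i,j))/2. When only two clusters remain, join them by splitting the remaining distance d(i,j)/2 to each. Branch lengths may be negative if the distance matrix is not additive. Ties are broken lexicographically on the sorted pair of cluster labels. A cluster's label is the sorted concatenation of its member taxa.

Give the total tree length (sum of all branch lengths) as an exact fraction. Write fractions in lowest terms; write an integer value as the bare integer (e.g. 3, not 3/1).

step 1: merge (L,X) at d=4, Q=-161; branch lengths L→7/2, X→1/2; new cluster LX
  updated: d(I,LX)=28, d(LX,R)=35/2, d(LX,W)=31
step 2: merge (I,LX) at d=28, Q=-167/2; branch lengths I→85/8, LX→139/8; new cluster ILX
  updated: d(ILX,R)=-9/4, d(ILX,W)=16
step 3: merge (ILX,R) at d=-9/4, Q=-71/4; branch lengths ILX→39/8, R→-57/8; new cluster ILRX
  updated: d(ILRX,W)=89/8
step 4: merge (ILRX,W) at d=89/8; branch lengths ILRX→89/16, W→89/16; new cluster ILRWX
final tree: (((I:85/8,(L:7/2,X:1/2):139/8):39/8,R:-57/8):89/16,W:89/16)
total length: 327/8

327/8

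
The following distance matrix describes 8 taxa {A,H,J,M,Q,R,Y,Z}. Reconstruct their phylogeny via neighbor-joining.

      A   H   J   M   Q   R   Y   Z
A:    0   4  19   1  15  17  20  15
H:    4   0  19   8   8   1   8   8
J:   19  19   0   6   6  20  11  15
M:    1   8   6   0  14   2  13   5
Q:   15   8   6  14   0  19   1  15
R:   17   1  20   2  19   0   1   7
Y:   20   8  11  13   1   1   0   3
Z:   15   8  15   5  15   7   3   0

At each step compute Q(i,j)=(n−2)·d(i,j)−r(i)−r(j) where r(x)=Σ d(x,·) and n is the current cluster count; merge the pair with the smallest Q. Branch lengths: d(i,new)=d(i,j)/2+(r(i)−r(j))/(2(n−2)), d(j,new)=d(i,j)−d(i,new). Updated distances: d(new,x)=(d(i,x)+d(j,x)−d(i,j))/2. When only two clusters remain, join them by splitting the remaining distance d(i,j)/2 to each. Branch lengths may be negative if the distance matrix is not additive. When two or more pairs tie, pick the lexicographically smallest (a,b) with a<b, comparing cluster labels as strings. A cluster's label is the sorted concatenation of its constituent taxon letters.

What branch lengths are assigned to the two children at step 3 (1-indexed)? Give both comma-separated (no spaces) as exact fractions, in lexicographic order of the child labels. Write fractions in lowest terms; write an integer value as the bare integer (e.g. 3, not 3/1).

33/8,-9/8

1. join J+Q (d=6, Q=-138) ⇒ JQ; edges |J|=9/2, |Q|=3/2
  updated: d(A,JQ)=14, d(H,JQ)=21/2, d(JQ,M)=7, d(JQ,R)=33/2, d(JQ,Y)=3, d(JQ,Z)=12
2. join A+M (d=1, Q=-102) ⇒ AM; edges |A|=4, |M|=-3
  updated: d(AM,H)=11/2, d(AM,JQ)=10, d(AM,R)=9, d(AM,Y)=16, d(AM,Z)=19/2
3. join JQ+Y (d=3, Q=-71) ⇒ JQY; edges |JQ|=33/8, |Y|=-9/8
  updated: d(AM,JQY)=23/2, d(H,JQY)=31/4, d(JQY,R)=29/4, d(JQY,Z)=6
4. join JQY+Z (d=6, Q=-45) ⇒ JQYZ; edges |JQY|=10/3, |Z|=8/3
  updated: d(AM,JQYZ)=15/2, d(H,JQYZ)=39/8, d(JQYZ,R)=33/8
5. join AM+JQYZ (d=15/2, Q=-47/2) ⇒ AJMQYZ; edges |AM|=41/8, |JQYZ|=19/8
  updated: d(AJMQYZ,H)=23/16, d(AJMQYZ,R)=45/16
6. join AJMQYZ+H (d=23/16, Q=-21/4) ⇒ AHJMQYZ; edges |AJMQYZ|=13/8, |H|=-3/16
  updated: d(AHJMQYZ,R)=19/16
7. join AHJMQYZ+R (d=19/16) ⇒ AHJMQRYZ; edges |AHJMQYZ|=19/32, |R|=19/32
final tree: ((((A:4,M:-3):41/8,(((J:9/2,Q:3/2):33/8,Y:-9/8):10/3,Z:8/3):19/8):13/8,H:-3/16):19/32,R:19/32)
total length: 209/8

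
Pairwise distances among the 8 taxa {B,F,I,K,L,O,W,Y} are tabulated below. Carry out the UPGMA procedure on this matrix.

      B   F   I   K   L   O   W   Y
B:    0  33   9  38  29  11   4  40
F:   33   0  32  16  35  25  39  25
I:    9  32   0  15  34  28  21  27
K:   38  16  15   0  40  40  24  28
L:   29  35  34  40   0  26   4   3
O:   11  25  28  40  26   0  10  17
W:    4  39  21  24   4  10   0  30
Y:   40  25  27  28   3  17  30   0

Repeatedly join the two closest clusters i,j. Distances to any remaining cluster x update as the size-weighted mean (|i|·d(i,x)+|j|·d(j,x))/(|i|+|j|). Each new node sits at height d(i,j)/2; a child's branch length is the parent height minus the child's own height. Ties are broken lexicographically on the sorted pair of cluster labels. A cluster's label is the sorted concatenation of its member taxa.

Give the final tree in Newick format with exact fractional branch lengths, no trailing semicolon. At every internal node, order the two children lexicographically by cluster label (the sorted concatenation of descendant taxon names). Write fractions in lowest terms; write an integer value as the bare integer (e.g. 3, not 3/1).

((((B:2,W:2):13/4,O:21/4):83/12,(L:3/2,Y:3/2):32/3):27/10,(F:12,(I:15/2,K:15/2):9/2):43/15)

iteration 1: select L,Y (d=3); attach at lengths (3/2, 3/2); label the merged cluster LY
  updated: d(B,LY)=69/2, d(F,LY)=30, d(I,LY)=61/2, d(K,LY)=34, d(LY,O)=43/2, d(LY,W)=17
iteration 2: select B,W (d=4); attach at lengths (2, 2); label the merged cluster BW
  updated: d(BW,F)=36, d(BW,I)=15, d(BW,K)=31, d(BW,LY)=103/4, d(BW,O)=21/2
iteration 3: select BW,O (d=21/2); attach at lengths (13/4, 21/4); label the merged cluster BOW
  updated: d(BOW,F)=97/3, d(BOW,I)=58/3, d(BOW,K)=34, d(BOW,LY)=73/3
iteration 4: select I,K (d=15); attach at lengths (15/2, 15/2); label the merged cluster IK
  updated: d(BOW,IK)=80/3, d(F,IK)=24, d(IK,LY)=129/4
iteration 5: select F,IK (d=24); attach at lengths (12, 9/2); label the merged cluster FIK
  updated: d(BOW,FIK)=257/9, d(FIK,LY)=63/2
iteration 6: select BOW,LY (d=73/3); attach at lengths (83/12, 32/3); label the merged cluster BLOWY
  updated: d(BLOWY,FIK)=446/15
iteration 7: select BLOWY,FIK (d=446/15); attach at lengths (27/10, 43/15); label the merged cluster BFIKLOWY
final tree: ((((B:2,W:2):13/4,O:21/4):83/12,(L:3/2,Y:3/2):32/3):27/10,(F:12,(I:15/2,K:15/2):9/2):43/15)
total length: 1403/20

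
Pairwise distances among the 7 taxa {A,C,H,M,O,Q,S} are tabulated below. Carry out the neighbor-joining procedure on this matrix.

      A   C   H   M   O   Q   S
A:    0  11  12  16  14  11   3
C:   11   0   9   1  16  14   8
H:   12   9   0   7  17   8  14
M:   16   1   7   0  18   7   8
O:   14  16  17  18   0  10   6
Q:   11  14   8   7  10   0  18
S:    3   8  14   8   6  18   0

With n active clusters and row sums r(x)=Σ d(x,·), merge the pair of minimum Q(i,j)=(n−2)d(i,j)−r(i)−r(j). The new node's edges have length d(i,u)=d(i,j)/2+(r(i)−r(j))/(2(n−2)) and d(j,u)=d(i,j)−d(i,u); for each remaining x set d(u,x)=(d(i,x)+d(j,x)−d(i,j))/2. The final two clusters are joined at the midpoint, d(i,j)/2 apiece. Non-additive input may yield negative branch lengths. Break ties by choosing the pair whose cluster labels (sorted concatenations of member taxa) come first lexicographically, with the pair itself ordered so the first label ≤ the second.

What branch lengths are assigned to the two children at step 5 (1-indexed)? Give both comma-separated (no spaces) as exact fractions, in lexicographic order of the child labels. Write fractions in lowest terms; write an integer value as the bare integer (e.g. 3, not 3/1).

iteration 1: select C,M (d=1, Q=-111); attach at lengths (7/10, 3/10); label the merged cluster CM
  updated: d(A,CM)=13, d(CM,H)=15/2, d(CM,O)=33/2, d(CM,Q)=10, d(CM,S)=15/2
iteration 2: select A,S (d=3, Q=-179/2); attach at lengths (33/16, 15/16); label the merged cluster AS
  updated: d(AS,CM)=35/4, d(AS,H)=23/2, d(AS,O)=17/2, d(AS,Q)=13
iteration 3: select AS,O (d=17/2, Q=-273/4); attach at lengths (61/24, 143/24); label the merged cluster AOS
  updated: d(AOS,CM)=67/8, d(AOS,H)=10, d(AOS,Q)=29/4
iteration 4: select AOS,Q (d=29/4, Q=-291/8); attach at lengths (119/32, 113/32); label the merged cluster AOQS
  updated: d(AOQS,CM)=89/16, d(AOQS,H)=43/8
iteration 5: select AOQS,CM (d=89/16, Q=-295/16); attach at lengths (55/32, 123/32); label the merged cluster ACMOQS
  updated: d(ACMOQS,H)=117/32
iteration 6: select ACMOQS,H (d=117/32); attach at lengths (117/64, 117/64); label the merged cluster ACHMOQS
final tree: (((((A:33/16,S:15/16):61/24,O:143/24):119/32,Q:113/32):55/32,(C:7/10,M:3/10):123/32):117/64,H:117/64)
total length: 927/32

55/32,123/32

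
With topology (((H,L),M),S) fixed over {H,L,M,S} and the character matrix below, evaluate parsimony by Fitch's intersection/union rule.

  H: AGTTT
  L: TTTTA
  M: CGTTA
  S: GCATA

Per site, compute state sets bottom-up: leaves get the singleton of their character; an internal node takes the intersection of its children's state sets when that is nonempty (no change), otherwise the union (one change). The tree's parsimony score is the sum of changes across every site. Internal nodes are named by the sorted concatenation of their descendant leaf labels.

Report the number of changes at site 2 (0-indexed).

HL@0: {A} ∪ {T} = {A,T} (union, +1)
HLM@0: {A,T} ∪ {C} = {A,C,T} (union, +1)
HLMS@0: {A,C,T} ∪ {G} = {A,C,G,T} (union, +1)
HL@1: {G} ∪ {T} = {G,T} (union, +1)
HLM@1: {G,T} ∩ {G} = {G} (intersection, +0)
HLMS@1: {G} ∪ {C} = {C,G} (union, +1)
HL@2: {T} ∩ {T} = {T} (intersection, +0)
HLM@2: {T} ∩ {T} = {T} (intersection, +0)
HLMS@2: {T} ∪ {A} = {A,T} (union, +1)
HL@3: {T} ∩ {T} = {T} (intersection, +0)
HLM@3: {T} ∩ {T} = {T} (intersection, +0)
HLMS@3: {T} ∩ {T} = {T} (intersection, +0)
HL@4: {T} ∪ {A} = {A,T} (union, +1)
HLM@4: {A,T} ∩ {A} = {A} (intersection, +0)
HLMS@4: {A} ∩ {A} = {A} (intersection, +0)
per-site changes: [3, 2, 1, 0, 1]; total = 7

1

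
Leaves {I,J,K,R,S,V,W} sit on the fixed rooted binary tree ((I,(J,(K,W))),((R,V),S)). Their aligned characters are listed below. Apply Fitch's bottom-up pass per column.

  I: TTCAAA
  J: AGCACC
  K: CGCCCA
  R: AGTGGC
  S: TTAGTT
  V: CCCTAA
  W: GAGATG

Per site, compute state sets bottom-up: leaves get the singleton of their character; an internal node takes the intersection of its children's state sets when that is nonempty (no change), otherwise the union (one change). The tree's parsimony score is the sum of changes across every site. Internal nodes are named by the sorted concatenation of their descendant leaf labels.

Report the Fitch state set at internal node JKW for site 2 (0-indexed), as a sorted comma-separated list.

C

site 0, node KW: K={C} ∪ W={G} → {C,G} (+1)
site 0, node JKW: J={A} ∪ KW={C,G} → {A,C,G} (+1)
site 0, node IJKW: I={T} ∪ JKW={A,C,G} → {A,C,G,T} (+1)
site 0, node RV: R={A} ∪ V={C} → {A,C} (+1)
site 0, node RSV: RV={A,C} ∪ S={T} → {A,C,T} (+1)
site 0, node IJKRSVW: IJKW={A,C,G,T} ∩ RSV={A,C,T} → {A,C,T} (+0)
site 1, node KW: K={G} ∪ W={A} → {A,G} (+1)
site 1, node JKW: J={G} ∩ KW={A,G} → {G} (+0)
site 1, node IJKW: I={T} ∪ JKW={G} → {G,T} (+1)
site 1, node RV: R={G} ∪ V={C} → {C,G} (+1)
site 1, node RSV: RV={C,G} ∪ S={T} → {C,G,T} (+1)
site 1, node IJKRSVW: IJKW={G,T} ∩ RSV={C,G,T} → {G,T} (+0)
site 2, node KW: K={C} ∪ W={G} → {C,G} (+1)
site 2, node JKW: J={C} ∩ KW={C,G} → {C} (+0)
site 2, node IJKW: I={C} ∩ JKW={C} → {C} (+0)
site 2, node RV: R={T} ∪ V={C} → {C,T} (+1)
site 2, node RSV: RV={C,T} ∪ S={A} → {A,C,T} (+1)
site 2, node IJKRSVW: IJKW={C} ∩ RSV={A,C,T} → {C} (+0)
site 3, node KW: K={C} ∪ W={A} → {A,C} (+1)
site 3, node JKW: J={A} ∩ KW={A,C} → {A} (+0)
site 3, node IJKW: I={A} ∩ JKW={A} → {A} (+0)
site 3, node RV: R={G} ∪ V={T} → {G,T} (+1)
site 3, node RSV: RV={G,T} ∩ S={G} → {G} (+0)
site 3, node IJKRSVW: IJKW={A} ∪ RSV={G} → {A,G} (+1)
site 4, node KW: K={C} ∪ W={T} → {C,T} (+1)
site 4, node JKW: J={C} ∩ KW={C,T} → {C} (+0)
site 4, node IJKW: I={A} ∪ JKW={C} → {A,C} (+1)
site 4, node RV: R={G} ∪ V={A} → {A,G} (+1)
site 4, node RSV: RV={A,G} ∪ S={T} → {A,G,T} (+1)
site 4, node IJKRSVW: IJKW={A,C} ∩ RSV={A,G,T} → {A} (+0)
site 5, node KW: K={A} ∪ W={G} → {A,G} (+1)
site 5, node JKW: J={C} ∪ KW={A,G} → {A,C,G} (+1)
site 5, node IJKW: I={A} ∩ JKW={A,C,G} → {A} (+0)
site 5, node RV: R={C} ∪ V={A} → {A,C} (+1)
site 5, node RSV: RV={A,C} ∪ S={T} → {A,C,T} (+1)
site 5, node IJKRSVW: IJKW={A} ∩ RSV={A,C,T} → {A} (+0)
per-site changes: [5, 4, 3, 3, 4, 4]; total = 23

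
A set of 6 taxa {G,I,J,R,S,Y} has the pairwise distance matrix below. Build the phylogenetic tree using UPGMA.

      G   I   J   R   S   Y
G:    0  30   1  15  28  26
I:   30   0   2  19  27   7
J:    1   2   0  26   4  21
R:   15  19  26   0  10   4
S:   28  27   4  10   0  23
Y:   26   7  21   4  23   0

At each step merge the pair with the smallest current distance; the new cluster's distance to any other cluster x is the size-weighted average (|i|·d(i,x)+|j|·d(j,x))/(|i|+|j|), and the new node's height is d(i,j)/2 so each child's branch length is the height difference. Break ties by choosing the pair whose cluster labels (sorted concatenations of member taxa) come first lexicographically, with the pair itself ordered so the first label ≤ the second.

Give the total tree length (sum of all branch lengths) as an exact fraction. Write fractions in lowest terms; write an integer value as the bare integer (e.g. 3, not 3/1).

37

iteration 1: select G,J (d=1); attach at lengths (1/2, 1/2); label the merged cluster GJ
  updated: d(GJ,I)=16, d(GJ,R)=41/2, d(GJ,S)=16, d(GJ,Y)=47/2
iteration 2: select R,Y (d=4); attach at lengths (2, 2); label the merged cluster RY
  updated: d(GJ,RY)=22, d(I,RY)=13, d(RY,S)=33/2
iteration 3: select I,RY (d=13); attach at lengths (13/2, 9/2); label the merged cluster IRY
  updated: d(GJ,IRY)=20, d(IRY,S)=20
iteration 4: select GJ,S (d=16); attach at lengths (15/2, 8); label the merged cluster GJS
  updated: d(GJS,IRY)=20
iteration 5: select GJS,IRY (d=20); attach at lengths (2, 7/2); label the merged cluster GIJRSY
final tree: (((G:1/2,J:1/2):15/2,S:8):2,(I:13/2,(R:2,Y:2):9/2):7/2)
total length: 37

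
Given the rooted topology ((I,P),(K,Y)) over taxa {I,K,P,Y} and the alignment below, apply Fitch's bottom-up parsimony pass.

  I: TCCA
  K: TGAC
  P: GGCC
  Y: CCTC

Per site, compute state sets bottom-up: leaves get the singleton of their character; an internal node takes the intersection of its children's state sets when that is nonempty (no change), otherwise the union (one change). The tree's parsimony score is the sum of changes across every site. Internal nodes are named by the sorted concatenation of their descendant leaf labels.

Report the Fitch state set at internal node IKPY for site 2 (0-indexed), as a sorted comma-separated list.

A,C,T

[col 0] IP: children I:{T}, P:{G} ∪→ {G,T}; cost 1
[col 0] KY: children K:{T}, Y:{C} ∪→ {C,T}; cost 1
[col 0] IKPY: children IP:{G,T}, KY:{C,T} ∩→ {T}; cost 0
[col 1] IP: children I:{C}, P:{G} ∪→ {C,G}; cost 1
[col 1] KY: children K:{G}, Y:{C} ∪→ {C,G}; cost 1
[col 1] IKPY: children IP:{C,G}, KY:{C,G} ∩→ {C,G}; cost 0
[col 2] IP: children I:{C}, P:{C} ∩→ {C}; cost 0
[col 2] KY: children K:{A}, Y:{T} ∪→ {A,T}; cost 1
[col 2] IKPY: children IP:{C}, KY:{A,T} ∪→ {A,C,T}; cost 1
[col 3] IP: children I:{A}, P:{C} ∪→ {A,C}; cost 1
[col 3] KY: children K:{C}, Y:{C} ∩→ {C}; cost 0
[col 3] IKPY: children IP:{A,C}, KY:{C} ∩→ {C}; cost 0
per-site changes: [2, 2, 2, 1]; total = 7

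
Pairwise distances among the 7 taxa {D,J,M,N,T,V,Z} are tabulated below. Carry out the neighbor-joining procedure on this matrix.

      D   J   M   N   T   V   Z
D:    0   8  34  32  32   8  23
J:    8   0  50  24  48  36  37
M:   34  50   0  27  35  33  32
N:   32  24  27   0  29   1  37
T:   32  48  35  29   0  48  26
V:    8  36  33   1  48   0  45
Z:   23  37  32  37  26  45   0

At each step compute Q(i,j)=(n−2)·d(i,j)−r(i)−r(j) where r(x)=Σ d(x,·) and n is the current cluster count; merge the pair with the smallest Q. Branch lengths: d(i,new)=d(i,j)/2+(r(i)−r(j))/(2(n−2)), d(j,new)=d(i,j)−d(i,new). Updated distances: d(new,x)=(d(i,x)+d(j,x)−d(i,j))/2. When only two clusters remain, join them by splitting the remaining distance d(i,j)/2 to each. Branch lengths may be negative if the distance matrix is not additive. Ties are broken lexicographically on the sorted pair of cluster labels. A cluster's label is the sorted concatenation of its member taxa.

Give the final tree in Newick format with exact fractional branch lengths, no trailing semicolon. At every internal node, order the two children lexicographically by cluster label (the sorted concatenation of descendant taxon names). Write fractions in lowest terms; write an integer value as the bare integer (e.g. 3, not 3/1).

(((((D:-3,J:11):107/12,(N:-8/5,V:13/5):139/12):119/16,M:257/16):71/16,T:235/16):181/32,Z:181/32)

1. join N+V (d=1, Q=-316) ⇒ NV; edges |N|=-8/5, |V|=13/5
  updated: d(D,NV)=39/2, d(J,NV)=59/2, d(M,NV)=59/2, d(NV,T)=38, d(NV,Z)=81/2
2. join D+J (d=8, Q=-257) ⇒ DJ; edges |D|=-3, |J|=11
  updated: d(DJ,M)=38, d(DJ,NV)=41/2, d(DJ,T)=36, d(DJ,Z)=26
3. join DJ+NV (d=41/2, Q=-375/2) ⇒ DJNV; edges |DJ|=107/12, |NV|=139/12
  updated: d(DJNV,M)=47/2, d(DJNV,T)=107/4, d(DJNV,Z)=23
4. join DJNV+M (d=47/2, Q=-467/4) ⇒ DJMNV; edges |DJNV|=119/16, |M|=257/16
  updated: d(DJMNV,T)=153/8, d(DJMNV,Z)=63/4
5. join DJMNV+T (d=153/8, Q=-487/8) ⇒ DJMNTV; edges |DJMNV|=71/16, |T|=235/16
  updated: d(DJMNTV,Z)=181/16
6. join DJMNTV+Z (d=181/16) ⇒ DJMNTVZ; edges |DJMNTV|=181/32, |Z|=181/32
final tree: (((((D:-3,J:11):107/12,(N:-8/5,V:13/5):139/12):119/16,M:257/16):71/16,T:235/16):181/32,Z:181/32)
total length: 1335/16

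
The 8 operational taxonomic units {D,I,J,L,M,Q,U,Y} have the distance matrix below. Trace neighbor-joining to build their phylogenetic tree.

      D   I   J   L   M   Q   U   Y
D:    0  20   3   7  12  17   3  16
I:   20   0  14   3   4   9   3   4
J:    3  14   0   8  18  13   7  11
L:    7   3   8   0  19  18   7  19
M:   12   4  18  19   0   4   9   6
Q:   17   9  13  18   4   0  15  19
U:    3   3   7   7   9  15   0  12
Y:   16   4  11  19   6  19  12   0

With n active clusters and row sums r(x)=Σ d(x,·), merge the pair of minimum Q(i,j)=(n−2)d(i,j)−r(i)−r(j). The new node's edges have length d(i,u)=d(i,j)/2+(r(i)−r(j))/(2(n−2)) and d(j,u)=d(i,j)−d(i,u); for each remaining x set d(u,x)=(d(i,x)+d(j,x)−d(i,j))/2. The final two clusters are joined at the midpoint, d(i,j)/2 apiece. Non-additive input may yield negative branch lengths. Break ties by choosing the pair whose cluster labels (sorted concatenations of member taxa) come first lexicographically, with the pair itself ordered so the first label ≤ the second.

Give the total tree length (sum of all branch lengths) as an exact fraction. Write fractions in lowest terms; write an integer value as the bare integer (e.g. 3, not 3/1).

939/32

step 1: merge (M,Q) at d=4, Q=-143; branch lengths M→1/12, Q→47/12; new cluster MQ
  updated: d(D,MQ)=25/2, d(I,MQ)=9/2, d(J,MQ)=27/2, d(L,MQ)=33/2, d(MQ,U)=10, d(MQ,Y)=21/2
step 2: merge (D,J) at d=3, Q=-103; branch lengths D→2, J→1; new cluster DJ
  updated: d(DJ,I)=31/2, d(DJ,L)=6, d(DJ,MQ)=23/2, d(DJ,U)=7/2, d(DJ,Y)=12
step 3: merge (DJ,L) at d=6, Q=-76; branch lengths DJ→21/8, L→27/8; new cluster DJL
  updated: d(DJL,I)=25/4, d(DJL,MQ)=11, d(DJL,U)=9/4, d(DJL,Y)=25/2
step 4: merge (DJL,U) at d=9/4, Q=-105/2; branch lengths DJL→23/12, U→1/3; new cluster DJLU
  updated: d(DJLU,I)=7/2, d(DJLU,MQ)=75/8, d(DJLU,Y)=89/8
step 5: merge (DJLU,MQ) at d=75/8, Q=-237/8; branch lengths DJLU→147/32, MQ→153/32; new cluster DJLMQU
  updated: d(DJLMQU,I)=-11/16, d(DJLMQU,Y)=49/8
step 6: merge (DJLMQU,I) at d=-11/16, Q=-151/16; branch lengths DJLMQU→23/32, I→-45/32; new cluster DIJLMQU
  updated: d(DIJLMQU,Y)=173/32
step 7: merge (DIJLMQU,Y) at d=173/32; branch lengths DIJLMQU→173/64, Y→173/64; new cluster DIJLMQUY
final tree: ((((((D:2,J:1):21/8,L:27/8):23/12,U:1/3):147/32,(M:1/12,Q:47/12):153/32):23/32,I:-45/32):173/64,Y:173/64)
total length: 939/32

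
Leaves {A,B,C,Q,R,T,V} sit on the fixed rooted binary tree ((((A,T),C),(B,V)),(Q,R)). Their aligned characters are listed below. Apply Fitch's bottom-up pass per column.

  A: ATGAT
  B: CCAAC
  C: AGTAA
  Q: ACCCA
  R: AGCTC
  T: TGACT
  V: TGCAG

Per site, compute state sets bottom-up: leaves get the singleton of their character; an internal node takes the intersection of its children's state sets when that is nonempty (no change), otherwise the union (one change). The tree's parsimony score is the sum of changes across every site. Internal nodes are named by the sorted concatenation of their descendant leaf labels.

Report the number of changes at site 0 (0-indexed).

3

[col 0] AT: children A:{A}, T:{T} ∪→ {A,T}; cost 1
[col 0] ACT: children AT:{A,T}, C:{A} ∩→ {A}; cost 0
[col 0] BV: children B:{C}, V:{T} ∪→ {C,T}; cost 1
[col 0] ABCTV: children ACT:{A}, BV:{C,T} ∪→ {A,C,T}; cost 1
[col 0] QR: children Q:{A}, R:{A} ∩→ {A}; cost 0
[col 0] ABCQRTV: children ABCTV:{A,C,T}, QR:{A} ∩→ {A}; cost 0
[col 1] AT: children A:{T}, T:{G} ∪→ {G,T}; cost 1
[col 1] ACT: children AT:{G,T}, C:{G} ∩→ {G}; cost 0
[col 1] BV: children B:{C}, V:{G} ∪→ {C,G}; cost 1
[col 1] ABCTV: children ACT:{G}, BV:{C,G} ∩→ {G}; cost 0
[col 1] QR: children Q:{C}, R:{G} ∪→ {C,G}; cost 1
[col 1] ABCQRTV: children ABCTV:{G}, QR:{C,G} ∩→ {G}; cost 0
[col 2] AT: children A:{G}, T:{A} ∪→ {A,G}; cost 1
[col 2] ACT: children AT:{A,G}, C:{T} ∪→ {A,G,T}; cost 1
[col 2] BV: children B:{A}, V:{C} ∪→ {A,C}; cost 1
[col 2] ABCTV: children ACT:{A,G,T}, BV:{A,C} ∩→ {A}; cost 0
[col 2] QR: children Q:{C}, R:{C} ∩→ {C}; cost 0
[col 2] ABCQRTV: children ABCTV:{A}, QR:{C} ∪→ {A,C}; cost 1
[col 3] AT: children A:{A}, T:{C} ∪→ {A,C}; cost 1
[col 3] ACT: children AT:{A,C}, C:{A} ∩→ {A}; cost 0
[col 3] BV: children B:{A}, V:{A} ∩→ {A}; cost 0
[col 3] ABCTV: children ACT:{A}, BV:{A} ∩→ {A}; cost 0
[col 3] QR: children Q:{C}, R:{T} ∪→ {C,T}; cost 1
[col 3] ABCQRTV: children ABCTV:{A}, QR:{C,T} ∪→ {A,C,T}; cost 1
[col 4] AT: children A:{T}, T:{T} ∩→ {T}; cost 0
[col 4] ACT: children AT:{T}, C:{A} ∪→ {A,T}; cost 1
[col 4] BV: children B:{C}, V:{G} ∪→ {C,G}; cost 1
[col 4] ABCTV: children ACT:{A,T}, BV:{C,G} ∪→ {A,C,G,T}; cost 1
[col 4] QR: children Q:{A}, R:{C} ∪→ {A,C}; cost 1
[col 4] ABCQRTV: children ABCTV:{A,C,G,T}, QR:{A,C} ∩→ {A,C}; cost 0
per-site changes: [3, 3, 4, 3, 4]; total = 17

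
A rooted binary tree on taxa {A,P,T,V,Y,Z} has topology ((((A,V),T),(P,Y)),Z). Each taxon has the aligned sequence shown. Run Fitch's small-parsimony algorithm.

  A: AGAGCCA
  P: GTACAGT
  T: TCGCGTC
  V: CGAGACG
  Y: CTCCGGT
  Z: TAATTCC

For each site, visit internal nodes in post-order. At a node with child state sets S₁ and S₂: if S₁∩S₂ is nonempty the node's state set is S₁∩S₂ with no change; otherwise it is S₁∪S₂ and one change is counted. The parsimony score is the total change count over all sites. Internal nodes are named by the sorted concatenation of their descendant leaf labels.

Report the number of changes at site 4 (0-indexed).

[col 0] AV: children A:{A}, V:{C} ∪→ {A,C}; cost 1
[col 0] ATV: children AV:{A,C}, T:{T} ∪→ {A,C,T}; cost 1
[col 0] PY: children P:{G}, Y:{C} ∪→ {C,G}; cost 1
[col 0] APTVY: children ATV:{A,C,T}, PY:{C,G} ∩→ {C}; cost 0
[col 0] APTVYZ: children APTVY:{C}, Z:{T} ∪→ {C,T}; cost 1
[col 1] AV: children A:{G}, V:{G} ∩→ {G}; cost 0
[col 1] ATV: children AV:{G}, T:{C} ∪→ {C,G}; cost 1
[col 1] PY: children P:{T}, Y:{T} ∩→ {T}; cost 0
[col 1] APTVY: children ATV:{C,G}, PY:{T} ∪→ {C,G,T}; cost 1
[col 1] APTVYZ: children APTVY:{C,G,T}, Z:{A} ∪→ {A,C,G,T}; cost 1
[col 2] AV: children A:{A}, V:{A} ∩→ {A}; cost 0
[col 2] ATV: children AV:{A}, T:{G} ∪→ {A,G}; cost 1
[col 2] PY: children P:{A}, Y:{C} ∪→ {A,C}; cost 1
[col 2] APTVY: children ATV:{A,G}, PY:{A,C} ∩→ {A}; cost 0
[col 2] APTVYZ: children APTVY:{A}, Z:{A} ∩→ {A}; cost 0
[col 3] AV: children A:{G}, V:{G} ∩→ {G}; cost 0
[col 3] ATV: children AV:{G}, T:{C} ∪→ {C,G}; cost 1
[col 3] PY: children P:{C}, Y:{C} ∩→ {C}; cost 0
[col 3] APTVY: children ATV:{C,G}, PY:{C} ∩→ {C}; cost 0
[col 3] APTVYZ: children APTVY:{C}, Z:{T} ∪→ {C,T}; cost 1
[col 4] AV: children A:{C}, V:{A} ∪→ {A,C}; cost 1
[col 4] ATV: children AV:{A,C}, T:{G} ∪→ {A,C,G}; cost 1
[col 4] PY: children P:{A}, Y:{G} ∪→ {A,G}; cost 1
[col 4] APTVY: children ATV:{A,C,G}, PY:{A,G} ∩→ {A,G}; cost 0
[col 4] APTVYZ: children APTVY:{A,G}, Z:{T} ∪→ {A,G,T}; cost 1
[col 5] AV: children A:{C}, V:{C} ∩→ {C}; cost 0
[col 5] ATV: children AV:{C}, T:{T} ∪→ {C,T}; cost 1
[col 5] PY: children P:{G}, Y:{G} ∩→ {G}; cost 0
[col 5] APTVY: children ATV:{C,T}, PY:{G} ∪→ {C,G,T}; cost 1
[col 5] APTVYZ: children APTVY:{C,G,T}, Z:{C} ∩→ {C}; cost 0
[col 6] AV: children A:{A}, V:{G} ∪→ {A,G}; cost 1
[col 6] ATV: children AV:{A,G}, T:{C} ∪→ {A,C,G}; cost 1
[col 6] PY: children P:{T}, Y:{T} ∩→ {T}; cost 0
[col 6] APTVY: children ATV:{A,C,G}, PY:{T} ∪→ {A,C,G,T}; cost 1
[col 6] APTVYZ: children APTVY:{A,C,G,T}, Z:{C} ∩→ {C}; cost 0
per-site changes: [4, 3, 2, 2, 4, 2, 3]; total = 20

4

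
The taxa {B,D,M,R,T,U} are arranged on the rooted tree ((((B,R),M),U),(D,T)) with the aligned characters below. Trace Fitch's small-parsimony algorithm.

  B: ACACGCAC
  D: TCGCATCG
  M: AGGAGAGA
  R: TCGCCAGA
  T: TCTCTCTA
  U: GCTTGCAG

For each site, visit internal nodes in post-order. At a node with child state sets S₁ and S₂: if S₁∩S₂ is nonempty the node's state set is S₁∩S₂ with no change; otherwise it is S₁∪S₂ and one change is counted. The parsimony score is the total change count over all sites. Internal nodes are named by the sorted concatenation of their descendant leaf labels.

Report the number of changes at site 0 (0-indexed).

BR@0: {A} ∪ {T} = {A,T} (union, +1)
BMR@0: {A,T} ∩ {A} = {A} (intersection, +0)
BMRU@0: {A} ∪ {G} = {A,G} (union, +1)
DT@0: {T} ∩ {T} = {T} (intersection, +0)
BDMRTU@0: {A,G} ∪ {T} = {A,G,T} (union, +1)
BR@1: {C} ∩ {C} = {C} (intersection, +0)
BMR@1: {C} ∪ {G} = {C,G} (union, +1)
BMRU@1: {C,G} ∩ {C} = {C} (intersection, +0)
DT@1: {C} ∩ {C} = {C} (intersection, +0)
BDMRTU@1: {C} ∩ {C} = {C} (intersection, +0)
BR@2: {A} ∪ {G} = {A,G} (union, +1)
BMR@2: {A,G} ∩ {G} = {G} (intersection, +0)
BMRU@2: {G} ∪ {T} = {G,T} (union, +1)
DT@2: {G} ∪ {T} = {G,T} (union, +1)
BDMRTU@2: {G,T} ∩ {G,T} = {G,T} (intersection, +0)
BR@3: {C} ∩ {C} = {C} (intersection, +0)
BMR@3: {C} ∪ {A} = {A,C} (union, +1)
BMRU@3: {A,C} ∪ {T} = {A,C,T} (union, +1)
DT@3: {C} ∩ {C} = {C} (intersection, +0)
BDMRTU@3: {A,C,T} ∩ {C} = {C} (intersection, +0)
BR@4: {G} ∪ {C} = {C,G} (union, +1)
BMR@4: {C,G} ∩ {G} = {G} (intersection, +0)
BMRU@4: {G} ∩ {G} = {G} (intersection, +0)
DT@4: {A} ∪ {T} = {A,T} (union, +1)
BDMRTU@4: {G} ∪ {A,T} = {A,G,T} (union, +1)
BR@5: {C} ∪ {A} = {A,C} (union, +1)
BMR@5: {A,C} ∩ {A} = {A} (intersection, +0)
BMRU@5: {A} ∪ {C} = {A,C} (union, +1)
DT@5: {T} ∪ {C} = {C,T} (union, +1)
BDMRTU@5: {A,C} ∩ {C,T} = {C} (intersection, +0)
BR@6: {A} ∪ {G} = {A,G} (union, +1)
BMR@6: {A,G} ∩ {G} = {G} (intersection, +0)
BMRU@6: {G} ∪ {A} = {A,G} (union, +1)
DT@6: {C} ∪ {T} = {C,T} (union, +1)
BDMRTU@6: {A,G} ∪ {C,T} = {A,C,G,T} (union, +1)
BR@7: {C} ∪ {A} = {A,C} (union, +1)
BMR@7: {A,C} ∩ {A} = {A} (intersection, +0)
BMRU@7: {A} ∪ {G} = {A,G} (union, +1)
DT@7: {G} ∪ {A} = {A,G} (union, +1)
BDMRTU@7: {A,G} ∩ {A,G} = {A,G} (intersection, +0)
per-site changes: [3, 1, 3, 2, 3, 3, 4, 3]; total = 22

3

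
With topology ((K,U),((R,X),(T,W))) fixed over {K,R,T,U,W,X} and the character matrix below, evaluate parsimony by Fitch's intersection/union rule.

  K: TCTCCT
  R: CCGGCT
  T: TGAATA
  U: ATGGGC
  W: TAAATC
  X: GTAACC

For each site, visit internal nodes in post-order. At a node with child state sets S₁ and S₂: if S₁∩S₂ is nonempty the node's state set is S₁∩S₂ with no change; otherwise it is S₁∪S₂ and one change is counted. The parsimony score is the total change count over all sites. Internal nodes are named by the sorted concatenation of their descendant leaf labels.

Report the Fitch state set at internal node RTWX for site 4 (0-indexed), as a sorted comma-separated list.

site 0, node KU: K={T} ∪ U={A} → {A,T} (+1)
site 0, node RX: R={C} ∪ X={G} → {C,G} (+1)
site 0, node TW: T={T} ∩ W={T} → {T} (+0)
site 0, node RTWX: RX={C,G} ∪ TW={T} → {C,G,T} (+1)
site 0, node KRTUWX: KU={A,T} ∩ RTWX={C,G,T} → {T} (+0)
site 1, node KU: K={C} ∪ U={T} → {C,T} (+1)
site 1, node RX: R={C} ∪ X={T} → {C,T} (+1)
site 1, node TW: T={G} ∪ W={A} → {A,G} (+1)
site 1, node RTWX: RX={C,T} ∪ TW={A,G} → {A,C,G,T} (+1)
site 1, node KRTUWX: KU={C,T} ∩ RTWX={A,C,G,T} → {C,T} (+0)
site 2, node KU: K={T} ∪ U={G} → {G,T} (+1)
site 2, node RX: R={G} ∪ X={A} → {A,G} (+1)
site 2, node TW: T={A} ∩ W={A} → {A} (+0)
site 2, node RTWX: RX={A,G} ∩ TW={A} → {A} (+0)
site 2, node KRTUWX: KU={G,T} ∪ RTWX={A} → {A,G,T} (+1)
site 3, node KU: K={C} ∪ U={G} → {C,G} (+1)
site 3, node RX: R={G} ∪ X={A} → {A,G} (+1)
site 3, node TW: T={A} ∩ W={A} → {A} (+0)
site 3, node RTWX: RX={A,G} ∩ TW={A} → {A} (+0)
site 3, node KRTUWX: KU={C,G} ∪ RTWX={A} → {A,C,G} (+1)
site 4, node KU: K={C} ∪ U={G} → {C,G} (+1)
site 4, node RX: R={C} ∩ X={C} → {C} (+0)
site 4, node TW: T={T} ∩ W={T} → {T} (+0)
site 4, node RTWX: RX={C} ∪ TW={T} → {C,T} (+1)
site 4, node KRTUWX: KU={C,G} ∩ RTWX={C,T} → {C} (+0)
site 5, node KU: K={T} ∪ U={C} → {C,T} (+1)
site 5, node RX: R={T} ∪ X={C} → {C,T} (+1)
site 5, node TW: T={A} ∪ W={C} → {A,C} (+1)
site 5, node RTWX: RX={C,T} ∩ TW={A,C} → {C} (+0)
site 5, node KRTUWX: KU={C,T} ∩ RTWX={C} → {C} (+0)
per-site changes: [3, 4, 3, 3, 2, 3]; total = 18

C,T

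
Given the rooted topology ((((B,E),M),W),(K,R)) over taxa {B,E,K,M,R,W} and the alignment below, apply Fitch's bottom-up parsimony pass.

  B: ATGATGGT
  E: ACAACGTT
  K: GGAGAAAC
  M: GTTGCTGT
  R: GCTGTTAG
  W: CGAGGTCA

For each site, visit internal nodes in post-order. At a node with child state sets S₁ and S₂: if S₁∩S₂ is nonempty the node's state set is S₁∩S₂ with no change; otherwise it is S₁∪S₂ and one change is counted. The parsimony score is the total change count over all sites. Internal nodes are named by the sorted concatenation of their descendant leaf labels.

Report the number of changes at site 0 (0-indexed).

2

BE@0: {A} ∩ {A} = {A} (intersection, +0)
BEM@0: {A} ∪ {G} = {A,G} (union, +1)
BEMW@0: {A,G} ∪ {C} = {A,C,G} (union, +1)
KR@0: {G} ∩ {G} = {G} (intersection, +0)
BEKMRW@0: {A,C,G} ∩ {G} = {G} (intersection, +0)
BE@1: {T} ∪ {C} = {C,T} (union, +1)
BEM@1: {C,T} ∩ {T} = {T} (intersection, +0)
BEMW@1: {T} ∪ {G} = {G,T} (union, +1)
KR@1: {G} ∪ {C} = {C,G} (union, +1)
BEKMRW@1: {G,T} ∩ {C,G} = {G} (intersection, +0)
BE@2: {G} ∪ {A} = {A,G} (union, +1)
BEM@2: {A,G} ∪ {T} = {A,G,T} (union, +1)
BEMW@2: {A,G,T} ∩ {A} = {A} (intersection, +0)
KR@2: {A} ∪ {T} = {A,T} (union, +1)
BEKMRW@2: {A} ∩ {A,T} = {A} (intersection, +0)
BE@3: {A} ∩ {A} = {A} (intersection, +0)
BEM@3: {A} ∪ {G} = {A,G} (union, +1)
BEMW@3: {A,G} ∩ {G} = {G} (intersection, +0)
KR@3: {G} ∩ {G} = {G} (intersection, +0)
BEKMRW@3: {G} ∩ {G} = {G} (intersection, +0)
BE@4: {T} ∪ {C} = {C,T} (union, +1)
BEM@4: {C,T} ∩ {C} = {C} (intersection, +0)
BEMW@4: {C} ∪ {G} = {C,G} (union, +1)
KR@4: {A} ∪ {T} = {A,T} (union, +1)
BEKMRW@4: {C,G} ∪ {A,T} = {A,C,G,T} (union, +1)
BE@5: {G} ∩ {G} = {G} (intersection, +0)
BEM@5: {G} ∪ {T} = {G,T} (union, +1)
BEMW@5: {G,T} ∩ {T} = {T} (intersection, +0)
KR@5: {A} ∪ {T} = {A,T} (union, +1)
BEKMRW@5: {T} ∩ {A,T} = {T} (intersection, +0)
BE@6: {G} ∪ {T} = {G,T} (union, +1)
BEM@6: {G,T} ∩ {G} = {G} (intersection, +0)
BEMW@6: {G} ∪ {C} = {C,G} (union, +1)
KR@6: {A} ∩ {A} = {A} (intersection, +0)
BEKMRW@6: {C,G} ∪ {A} = {A,C,G} (union, +1)
BE@7: {T} ∩ {T} = {T} (intersection, +0)
BEM@7: {T} ∩ {T} = {T} (intersection, +0)
BEMW@7: {T} ∪ {A} = {A,T} (union, +1)
KR@7: {C} ∪ {G} = {C,G} (union, +1)
BEKMRW@7: {A,T} ∪ {C,G} = {A,C,G,T} (union, +1)
per-site changes: [2, 3, 3, 1, 4, 2, 3, 3]; total = 21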